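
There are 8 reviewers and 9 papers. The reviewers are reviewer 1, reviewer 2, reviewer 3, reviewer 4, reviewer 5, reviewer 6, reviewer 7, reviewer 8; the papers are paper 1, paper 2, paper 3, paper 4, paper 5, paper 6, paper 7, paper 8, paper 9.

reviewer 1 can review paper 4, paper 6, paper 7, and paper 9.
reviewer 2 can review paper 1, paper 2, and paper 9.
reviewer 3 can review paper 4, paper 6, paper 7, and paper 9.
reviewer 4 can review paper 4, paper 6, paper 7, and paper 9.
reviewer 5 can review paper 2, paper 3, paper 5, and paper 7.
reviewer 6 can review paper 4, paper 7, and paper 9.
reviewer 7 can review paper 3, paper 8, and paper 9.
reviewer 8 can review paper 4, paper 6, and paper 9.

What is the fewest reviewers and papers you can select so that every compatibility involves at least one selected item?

7

{reviewer 2, reviewer 5, reviewer 7, paper 4, paper 6, paper 7, paper 9} is a vertex cover of size 7: every edge has an endpoint in this set.
No smaller cover exists because reviewer 1–paper 9, reviewer 2–paper 1, reviewer 3–paper 6, reviewer 4–paper 4, reviewer 5–paper 2, reviewer 6–paper 7, reviewer 7–paper 8 is a matching of size 7, and a cover must include an endpoint of each of these disjoint edges (König's theorem).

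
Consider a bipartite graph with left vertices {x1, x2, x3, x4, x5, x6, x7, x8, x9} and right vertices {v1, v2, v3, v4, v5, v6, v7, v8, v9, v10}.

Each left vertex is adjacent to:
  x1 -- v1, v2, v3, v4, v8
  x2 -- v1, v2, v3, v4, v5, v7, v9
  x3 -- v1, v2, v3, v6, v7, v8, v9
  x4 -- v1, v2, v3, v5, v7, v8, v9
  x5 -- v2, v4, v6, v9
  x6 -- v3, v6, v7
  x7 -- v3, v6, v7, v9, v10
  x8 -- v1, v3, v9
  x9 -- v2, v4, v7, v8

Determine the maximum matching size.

One maximum matching: x1-v1, x2-v4, x3-v3, x4-v8, x5-v6, x6-v7, x7-v10, x8-v9, x9-v2.
This saturates every left vertex, so 9 is the maximum.

9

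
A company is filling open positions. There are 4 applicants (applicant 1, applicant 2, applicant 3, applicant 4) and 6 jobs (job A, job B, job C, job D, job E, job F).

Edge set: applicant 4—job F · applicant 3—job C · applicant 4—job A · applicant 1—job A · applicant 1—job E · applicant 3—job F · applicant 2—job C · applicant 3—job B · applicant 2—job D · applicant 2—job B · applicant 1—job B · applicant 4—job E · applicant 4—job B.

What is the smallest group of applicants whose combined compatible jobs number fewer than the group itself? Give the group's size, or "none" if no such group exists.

A matching saturating every applicant exists, for instance applicant 1→job E, applicant 2→job D, applicant 3→job F, applicant 4→job A.
By Hall's marriage theorem, this means |N(S)| ≥ |S| for every subset S, so no violating subset exists.

none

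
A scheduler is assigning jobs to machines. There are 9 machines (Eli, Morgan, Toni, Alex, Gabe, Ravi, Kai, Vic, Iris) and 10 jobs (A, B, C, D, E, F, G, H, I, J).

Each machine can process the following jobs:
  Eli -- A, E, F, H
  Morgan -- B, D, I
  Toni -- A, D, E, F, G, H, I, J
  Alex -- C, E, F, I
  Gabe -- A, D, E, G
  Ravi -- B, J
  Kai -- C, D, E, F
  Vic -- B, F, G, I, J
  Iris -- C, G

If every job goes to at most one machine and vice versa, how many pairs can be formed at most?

9

A valid assignment of size 9: Eli–H, Morgan–B, Toni–A, Alex–F, Gabe–D, Ravi–J, Kai–E, Vic–G, Iris–C.
All 9 machines are matched, so no larger matching exists.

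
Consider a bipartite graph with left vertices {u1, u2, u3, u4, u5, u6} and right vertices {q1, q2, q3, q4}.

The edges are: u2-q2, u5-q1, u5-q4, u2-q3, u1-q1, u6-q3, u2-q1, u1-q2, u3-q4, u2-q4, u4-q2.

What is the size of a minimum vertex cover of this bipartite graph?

{q1, q2, q3, q4} is a vertex cover of size 4: every edge has an endpoint in this set.
No smaller cover exists because u1–q1, u2–q3, u3–q4, u4–q2 is a matching of size 4, and a cover must include an endpoint of each of these disjoint edges (König's theorem).

4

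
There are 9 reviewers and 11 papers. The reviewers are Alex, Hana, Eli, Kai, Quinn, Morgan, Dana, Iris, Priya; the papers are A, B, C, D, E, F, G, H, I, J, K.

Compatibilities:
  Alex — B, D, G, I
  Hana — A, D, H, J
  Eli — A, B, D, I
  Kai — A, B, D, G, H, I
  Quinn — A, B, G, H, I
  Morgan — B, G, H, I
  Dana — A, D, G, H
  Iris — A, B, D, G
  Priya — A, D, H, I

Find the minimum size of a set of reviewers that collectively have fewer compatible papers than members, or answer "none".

7

Take S = {Alex, Eli, Kai, Quinn, Morgan, Dana, Iris}. Its neighbourhood is {A, B, D, G, H, I}, so |N(S)| = 6 < |S| = 7.
Every subset of size less than 7 has at least as many neighbours as members, so 7 is the minimum.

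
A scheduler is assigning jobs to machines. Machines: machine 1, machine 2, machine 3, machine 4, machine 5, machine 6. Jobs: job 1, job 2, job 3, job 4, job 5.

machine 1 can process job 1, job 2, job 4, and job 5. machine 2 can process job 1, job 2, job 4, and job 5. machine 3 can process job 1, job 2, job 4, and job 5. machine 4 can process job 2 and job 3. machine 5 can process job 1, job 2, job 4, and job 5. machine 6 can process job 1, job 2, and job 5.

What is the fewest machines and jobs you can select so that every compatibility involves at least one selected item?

5

A maximum matching has 5 edges (e.g. machine 1–job 5, machine 2–job 4, machine 3–job 1, machine 4–job 3, machine 5–job 2).
By König's theorem the minimum vertex cover has the same size. One such cover is {machine 4, job 1, job 2, job 4, job 5}.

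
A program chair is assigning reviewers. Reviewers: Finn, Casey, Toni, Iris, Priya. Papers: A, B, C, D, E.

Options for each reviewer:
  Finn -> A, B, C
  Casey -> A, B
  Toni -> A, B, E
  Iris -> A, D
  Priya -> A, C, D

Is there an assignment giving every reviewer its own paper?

A valid assignment of size 5: Finn→B, Casey→A, Toni→E, Iris→D, Priya→C.
Every reviewer is matched, so this is a perfect matching.

Yes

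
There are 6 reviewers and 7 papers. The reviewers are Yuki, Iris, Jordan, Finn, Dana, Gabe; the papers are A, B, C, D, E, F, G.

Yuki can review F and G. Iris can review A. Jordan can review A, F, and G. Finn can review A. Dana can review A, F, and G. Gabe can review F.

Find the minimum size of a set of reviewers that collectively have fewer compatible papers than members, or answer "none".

Take S = {Iris, Finn}. Its neighbourhood is {A}, so |N(S)| = 1 < |S| = 2.
No single vertex violates Hall's condition since each has at least one neighbour, so 2 is the minimum.

2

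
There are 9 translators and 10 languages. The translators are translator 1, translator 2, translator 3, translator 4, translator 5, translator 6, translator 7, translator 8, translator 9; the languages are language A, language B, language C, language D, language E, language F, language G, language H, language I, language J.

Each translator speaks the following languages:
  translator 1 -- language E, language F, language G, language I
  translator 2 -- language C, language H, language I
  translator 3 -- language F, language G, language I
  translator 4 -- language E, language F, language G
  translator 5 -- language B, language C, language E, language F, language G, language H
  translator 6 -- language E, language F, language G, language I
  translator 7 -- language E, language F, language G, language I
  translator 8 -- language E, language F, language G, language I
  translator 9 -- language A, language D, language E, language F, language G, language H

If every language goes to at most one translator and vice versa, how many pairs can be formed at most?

7

One maximum matching: translator 1→language E, translator 2→language H, translator 3→language I, translator 4→language G, translator 5→language B, translator 6→language F, translator 9→language D.
The set {translator 1, translator 3, translator 4, translator 6, translator 7, translator 8} has only 4 neighbours ({language E, language F, language G, language I}), so by Hall's theorem at most 7 of the 9 translators can be matched.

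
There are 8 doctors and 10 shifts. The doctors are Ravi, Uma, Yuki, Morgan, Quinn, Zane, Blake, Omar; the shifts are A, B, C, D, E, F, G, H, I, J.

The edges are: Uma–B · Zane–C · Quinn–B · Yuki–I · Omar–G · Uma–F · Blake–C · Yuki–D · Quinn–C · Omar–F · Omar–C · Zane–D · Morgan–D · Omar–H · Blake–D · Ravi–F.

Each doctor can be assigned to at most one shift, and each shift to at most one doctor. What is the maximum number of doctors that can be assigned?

A valid assignment of size 6: Ravi→F, Uma→B, Yuki→I, Morgan→D, Quinn→C, Omar→G.
The set {Ravi, Uma, Morgan, Quinn, Zane, Blake} has only 4 neighbours ({B, C, D, F}), so by Hall's theorem at most 6 of the 8 doctors can be matched.

6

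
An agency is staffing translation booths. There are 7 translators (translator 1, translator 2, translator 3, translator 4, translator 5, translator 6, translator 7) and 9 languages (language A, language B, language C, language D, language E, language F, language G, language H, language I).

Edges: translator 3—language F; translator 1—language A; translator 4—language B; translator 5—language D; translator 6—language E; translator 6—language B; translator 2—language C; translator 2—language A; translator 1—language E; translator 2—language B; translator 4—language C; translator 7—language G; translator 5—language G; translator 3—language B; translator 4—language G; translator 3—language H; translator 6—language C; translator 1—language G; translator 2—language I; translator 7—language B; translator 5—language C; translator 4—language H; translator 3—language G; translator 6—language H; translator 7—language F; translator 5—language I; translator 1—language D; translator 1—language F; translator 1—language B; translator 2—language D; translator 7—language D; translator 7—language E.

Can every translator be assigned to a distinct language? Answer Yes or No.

Yes

For example, pair translator 1–language A, translator 2–language I, translator 3–language B, translator 4–language G, translator 5–language D, translator 6–language H, translator 7–language F.
Every translator is matched, so this matching saturates all of them.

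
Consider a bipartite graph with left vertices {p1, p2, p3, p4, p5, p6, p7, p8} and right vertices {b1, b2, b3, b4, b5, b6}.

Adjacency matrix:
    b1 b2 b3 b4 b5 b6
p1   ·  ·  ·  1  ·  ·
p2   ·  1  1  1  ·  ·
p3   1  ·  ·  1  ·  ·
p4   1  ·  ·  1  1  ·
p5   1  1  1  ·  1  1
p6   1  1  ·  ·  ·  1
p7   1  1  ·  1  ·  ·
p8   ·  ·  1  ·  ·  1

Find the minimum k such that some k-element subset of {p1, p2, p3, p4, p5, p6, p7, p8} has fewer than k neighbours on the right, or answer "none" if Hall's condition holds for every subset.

Take S = {p1, p2, p3, p6, p7, p8}. Its neighbourhood is {b1, b2, b3, b4, b6}, so |N(S)| = 5 < |S| = 6.
Every subset of size less than 6 has at least as many neighbours as members, so 6 is the minimum.

6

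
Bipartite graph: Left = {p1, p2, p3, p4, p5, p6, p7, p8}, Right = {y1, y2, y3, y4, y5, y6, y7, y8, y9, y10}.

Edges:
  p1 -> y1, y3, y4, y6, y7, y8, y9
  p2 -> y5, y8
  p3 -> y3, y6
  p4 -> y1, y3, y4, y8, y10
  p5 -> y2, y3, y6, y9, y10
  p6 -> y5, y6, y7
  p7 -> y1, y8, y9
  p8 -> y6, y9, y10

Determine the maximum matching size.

8

A valid assignment of size 8: p1→y9, p2→y5, p3→y3, p4→y1, p5→y6, p6→y7, p7→y8, p8→y10.
All 8 left vertices are matched, so no larger matching exists.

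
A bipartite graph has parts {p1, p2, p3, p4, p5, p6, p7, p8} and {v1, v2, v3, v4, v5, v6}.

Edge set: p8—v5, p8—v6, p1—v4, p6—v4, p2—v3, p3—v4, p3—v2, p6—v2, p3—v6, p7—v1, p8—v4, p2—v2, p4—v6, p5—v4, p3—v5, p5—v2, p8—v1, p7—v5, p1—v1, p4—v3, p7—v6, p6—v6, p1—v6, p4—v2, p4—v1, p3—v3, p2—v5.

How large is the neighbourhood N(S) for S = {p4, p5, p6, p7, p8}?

6

The union of neighbours of {p4, p5, p6, p7, p8} is {v1, v2, v3, v4, v5, v6}, which has 6 elements.
Since |N(S)| = 6 ≥ |S| = 5, Hall's condition holds for this subset.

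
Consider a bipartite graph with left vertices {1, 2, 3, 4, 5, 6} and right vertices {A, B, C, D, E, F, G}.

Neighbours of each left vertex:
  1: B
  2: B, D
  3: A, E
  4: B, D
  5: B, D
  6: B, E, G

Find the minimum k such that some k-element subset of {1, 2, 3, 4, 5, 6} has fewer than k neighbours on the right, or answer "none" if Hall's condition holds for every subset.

Take S = {1, 2, 4}. Its neighbourhood is {B, D}, so |N(S)| = 2 < |S| = 3.
Every subset of size less than 3 has at least as many neighbours as members, so 3 is the minimum.

3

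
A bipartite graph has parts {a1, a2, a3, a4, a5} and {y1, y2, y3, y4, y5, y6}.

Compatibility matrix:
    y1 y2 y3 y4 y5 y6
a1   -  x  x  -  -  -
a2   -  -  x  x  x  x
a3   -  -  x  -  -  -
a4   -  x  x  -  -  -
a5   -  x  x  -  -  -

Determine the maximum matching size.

3

For example, pair a1-y2, a2-y4, a3-y3.
The set {a1, a3, a4, a5} has only 2 neighbours ({y2, y3}), so by Hall's theorem at most 3 of the 5 left vertices can be matched.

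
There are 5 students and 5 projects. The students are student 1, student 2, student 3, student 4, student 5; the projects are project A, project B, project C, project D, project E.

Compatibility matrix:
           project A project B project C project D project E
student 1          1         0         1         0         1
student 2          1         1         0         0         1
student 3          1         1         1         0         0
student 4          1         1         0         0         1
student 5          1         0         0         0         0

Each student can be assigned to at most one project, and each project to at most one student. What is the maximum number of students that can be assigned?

4

A valid assignment of size 4: student 1-project C, student 2-project B, student 3-project A, student 4-project E.
The set {student 1, student 2, student 3, student 4, student 5} has only 4 neighbours ({project A, project B, project C, project E}), so by Hall's theorem at most 4 of the 5 students can be matched.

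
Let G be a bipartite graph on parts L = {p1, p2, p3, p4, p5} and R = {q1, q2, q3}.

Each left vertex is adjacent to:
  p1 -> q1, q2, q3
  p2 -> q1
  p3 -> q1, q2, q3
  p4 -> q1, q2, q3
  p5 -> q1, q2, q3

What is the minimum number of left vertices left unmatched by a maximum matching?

2

One maximum matching: p1→q3, p2→q1, p3→q2.
The set {p1, p2, p3, p4, p5} has only 3 neighbours ({q1, q2, q3}), so by Hall's theorem at most 3 of the 5 left vertices can be matched.
That matches 3 of the 5, leaving 2 unmatched; no matching can do better.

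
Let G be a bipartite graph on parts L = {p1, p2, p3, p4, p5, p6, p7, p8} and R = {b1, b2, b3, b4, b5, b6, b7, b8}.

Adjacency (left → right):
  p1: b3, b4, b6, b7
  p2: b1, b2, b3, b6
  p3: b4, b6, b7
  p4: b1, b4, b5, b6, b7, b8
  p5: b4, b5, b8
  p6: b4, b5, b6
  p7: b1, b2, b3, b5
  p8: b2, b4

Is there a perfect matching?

Yes

For example, pair p1-b6, p2-b2, p3-b7, p4-b1, p5-b8, p6-b5, p7-b3, p8-b4.
Every left vertex is matched, so this is a perfect matching.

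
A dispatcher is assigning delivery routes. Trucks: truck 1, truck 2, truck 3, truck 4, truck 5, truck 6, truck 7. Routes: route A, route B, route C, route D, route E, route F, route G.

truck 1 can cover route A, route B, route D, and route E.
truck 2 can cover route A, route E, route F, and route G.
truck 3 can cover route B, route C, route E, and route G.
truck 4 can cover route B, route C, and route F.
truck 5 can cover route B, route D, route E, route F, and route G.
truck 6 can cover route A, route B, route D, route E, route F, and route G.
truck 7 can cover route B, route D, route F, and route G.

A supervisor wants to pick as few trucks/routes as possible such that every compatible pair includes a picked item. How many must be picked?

7

The 7 edges truck 1–route A, truck 2–route E, truck 3–route C, truck 4–route F, truck 5–route D, truck 6–route G, truck 7–route B form a matching, so any vertex cover needs at least 7 vertices (one per matched edge).
Conversely {truck 1, truck 2, truck 3, truck 4, truck 5, truck 6, truck 7} meets every edge and has exactly 7 vertices, so 7 is optimal.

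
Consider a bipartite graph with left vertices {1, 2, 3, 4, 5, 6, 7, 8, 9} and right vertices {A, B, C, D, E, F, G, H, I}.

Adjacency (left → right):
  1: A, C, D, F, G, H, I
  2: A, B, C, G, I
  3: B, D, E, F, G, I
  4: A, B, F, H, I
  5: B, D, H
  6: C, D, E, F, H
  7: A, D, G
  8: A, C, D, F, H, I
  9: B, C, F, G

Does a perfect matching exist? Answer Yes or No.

One maximum matching: 1–I, 2–C, 3–E, 4–A, 5–D, 6–H, 7–G, 8–F, 9–B.
All 9 left vertices are covered.

Yes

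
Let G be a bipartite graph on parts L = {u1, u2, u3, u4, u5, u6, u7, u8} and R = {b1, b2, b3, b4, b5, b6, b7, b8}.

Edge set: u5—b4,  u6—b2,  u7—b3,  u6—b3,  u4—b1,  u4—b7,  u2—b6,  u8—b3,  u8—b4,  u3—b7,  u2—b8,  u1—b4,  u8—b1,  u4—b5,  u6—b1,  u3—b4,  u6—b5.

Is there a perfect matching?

No

The set {u1, u5} has only 1 neighbour ({b4}), so by Hall's theorem at most 7 of the 8 left vertices can be matched.
Hence no matching covers every left vertex.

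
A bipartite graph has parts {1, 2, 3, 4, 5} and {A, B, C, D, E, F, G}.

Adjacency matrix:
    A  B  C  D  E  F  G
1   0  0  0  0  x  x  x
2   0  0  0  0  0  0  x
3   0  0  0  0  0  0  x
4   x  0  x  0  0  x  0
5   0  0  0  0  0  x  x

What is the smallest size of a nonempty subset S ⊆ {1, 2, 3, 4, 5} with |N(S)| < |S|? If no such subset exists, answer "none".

2

Take S = {2, 3}. Its neighbourhood is {G}, so |N(S)| = 1 < |S| = 2.
No single vertex violates Hall's condition since each has at least one neighbour, so 2 is the minimum.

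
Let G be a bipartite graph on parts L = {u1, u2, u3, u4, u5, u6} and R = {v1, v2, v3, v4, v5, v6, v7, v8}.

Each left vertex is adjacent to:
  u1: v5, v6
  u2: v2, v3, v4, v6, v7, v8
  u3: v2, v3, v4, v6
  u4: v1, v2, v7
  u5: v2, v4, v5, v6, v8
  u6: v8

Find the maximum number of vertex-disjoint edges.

One maximum matching: u1→v5, u2→v3, u3→v6, u4→v7, u5→v2, u6→v8.
All 6 left vertices are matched, so no larger matching exists.

6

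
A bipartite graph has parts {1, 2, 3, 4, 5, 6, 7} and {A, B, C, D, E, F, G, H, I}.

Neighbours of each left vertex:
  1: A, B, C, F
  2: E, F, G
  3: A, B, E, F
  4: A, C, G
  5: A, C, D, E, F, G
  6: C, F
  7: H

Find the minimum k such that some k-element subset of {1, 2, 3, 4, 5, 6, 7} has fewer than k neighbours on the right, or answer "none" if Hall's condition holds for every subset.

none

A matching saturating every left vertex exists, for instance 1→B, 2→G, 3→E, 4→C, 5→A, 6→F, 7→H.
By Hall's marriage theorem, this means |N(S)| ≥ |S| for every subset S, so no violating subset exists.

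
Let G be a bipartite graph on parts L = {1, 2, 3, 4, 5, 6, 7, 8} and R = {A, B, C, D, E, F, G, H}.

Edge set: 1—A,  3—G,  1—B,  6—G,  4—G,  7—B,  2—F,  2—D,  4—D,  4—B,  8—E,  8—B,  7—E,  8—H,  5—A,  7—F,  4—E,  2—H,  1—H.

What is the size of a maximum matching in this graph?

7

A valid assignment of size 7: 1→H, 2→F, 3→G, 4→D, 5→A, 7→E, 8→B.
The set {3, 6} has only 1 neighbour ({G}), so by Hall's theorem at most 7 of the 8 left vertices can be matched.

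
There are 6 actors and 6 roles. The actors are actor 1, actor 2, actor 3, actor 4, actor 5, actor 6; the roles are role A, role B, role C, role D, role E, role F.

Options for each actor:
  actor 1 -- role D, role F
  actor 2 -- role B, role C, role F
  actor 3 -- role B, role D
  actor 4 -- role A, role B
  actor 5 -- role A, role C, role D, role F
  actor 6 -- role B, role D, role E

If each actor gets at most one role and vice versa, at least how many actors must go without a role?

For example, pair actor 1–role F, actor 2–role C, actor 3–role B, actor 4–role A, actor 5–role D, actor 6–role E.
All 6 actors are matched, so no larger matching exists.
That matches 6 of the 6, leaving 0 unmatched; no matching can do better.

0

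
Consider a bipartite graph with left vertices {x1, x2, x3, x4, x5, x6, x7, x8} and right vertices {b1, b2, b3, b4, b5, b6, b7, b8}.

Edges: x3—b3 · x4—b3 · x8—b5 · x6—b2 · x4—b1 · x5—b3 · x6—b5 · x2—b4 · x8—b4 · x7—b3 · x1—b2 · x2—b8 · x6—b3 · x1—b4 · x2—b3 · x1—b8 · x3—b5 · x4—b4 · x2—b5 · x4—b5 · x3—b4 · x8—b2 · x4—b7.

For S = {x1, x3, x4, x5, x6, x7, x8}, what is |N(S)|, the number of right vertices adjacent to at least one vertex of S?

7

The union of neighbours of {x1, x3, x4, x5, x6, x7, x8} is {b1, b2, b3, b4, b5, b7, b8}, which has 7 elements.
Since |N(S)| = 7 ≥ |S| = 7, Hall's condition holds for this subset.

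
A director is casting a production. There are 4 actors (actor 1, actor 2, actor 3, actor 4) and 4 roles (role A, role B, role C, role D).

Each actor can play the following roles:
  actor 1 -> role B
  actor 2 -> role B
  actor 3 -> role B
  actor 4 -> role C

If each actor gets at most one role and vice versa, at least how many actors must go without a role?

A valid assignment of size 2: actor 1-role B, actor 4-role C.
The set {actor 1, actor 2, actor 3} has only 1 neighbour ({role B}), so by Hall's theorem at most 2 of the 4 actors can be matched.
That matches 2 of the 4, leaving 2 unmatched; no matching can do better.

2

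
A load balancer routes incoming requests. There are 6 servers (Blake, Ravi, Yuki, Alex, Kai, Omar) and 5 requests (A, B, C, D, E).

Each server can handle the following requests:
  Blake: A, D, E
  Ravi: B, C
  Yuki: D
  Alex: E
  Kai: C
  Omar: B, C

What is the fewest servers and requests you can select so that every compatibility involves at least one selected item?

The 5 edges Blake–A, Ravi–B, Yuki–D, Alex–E, Kai–C form a matching, so any vertex cover needs at least 5 vertices (one per matched edge).
Conversely {Blake, Yuki, Alex, B, C} meets every edge and has exactly 5 vertices, so 5 is optimal.

5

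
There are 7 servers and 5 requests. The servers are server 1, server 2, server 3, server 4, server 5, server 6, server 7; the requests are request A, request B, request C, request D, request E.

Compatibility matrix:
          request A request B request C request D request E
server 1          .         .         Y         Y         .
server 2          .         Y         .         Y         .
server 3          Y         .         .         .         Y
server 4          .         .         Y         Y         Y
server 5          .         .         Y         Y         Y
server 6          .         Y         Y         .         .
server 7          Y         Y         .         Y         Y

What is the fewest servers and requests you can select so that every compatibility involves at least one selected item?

5

A maximum matching has 5 edges (e.g. server 1–request D, server 2–request B, server 3–request A, server 4–request C, server 5–request E).
By König's theorem the minimum vertex cover has the same size. One such cover is {request A, request B, request C, request D, request E}.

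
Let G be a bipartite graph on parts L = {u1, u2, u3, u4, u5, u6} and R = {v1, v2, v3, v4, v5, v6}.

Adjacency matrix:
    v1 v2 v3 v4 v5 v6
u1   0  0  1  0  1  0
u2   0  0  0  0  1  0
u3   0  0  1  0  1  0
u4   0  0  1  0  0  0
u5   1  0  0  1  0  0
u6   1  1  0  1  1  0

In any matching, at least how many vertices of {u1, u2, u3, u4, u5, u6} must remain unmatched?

2

For example, pair u1–v3, u2–v5, u5–v1, u6–v2.
The set {u1, u2, u3, u4} has only 2 neighbours ({v3, v5}), so by Hall's theorem at most 4 of the 6 left vertices can be matched.
That matches 4 of the 6, leaving 2 unmatched; no matching can do better.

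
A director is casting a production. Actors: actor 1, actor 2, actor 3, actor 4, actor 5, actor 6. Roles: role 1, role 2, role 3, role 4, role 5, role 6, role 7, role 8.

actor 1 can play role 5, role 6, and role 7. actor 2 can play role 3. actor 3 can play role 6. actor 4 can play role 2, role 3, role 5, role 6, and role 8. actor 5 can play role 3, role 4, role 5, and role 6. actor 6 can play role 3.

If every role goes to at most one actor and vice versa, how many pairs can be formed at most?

5

For example, pair actor 1→role 7, actor 2→role 3, actor 3→role 6, actor 4→role 8, actor 5→role 5.
The set {actor 2, actor 6} has only 1 neighbour ({role 3}), so by Hall's theorem at most 5 of the 6 actors can be matched.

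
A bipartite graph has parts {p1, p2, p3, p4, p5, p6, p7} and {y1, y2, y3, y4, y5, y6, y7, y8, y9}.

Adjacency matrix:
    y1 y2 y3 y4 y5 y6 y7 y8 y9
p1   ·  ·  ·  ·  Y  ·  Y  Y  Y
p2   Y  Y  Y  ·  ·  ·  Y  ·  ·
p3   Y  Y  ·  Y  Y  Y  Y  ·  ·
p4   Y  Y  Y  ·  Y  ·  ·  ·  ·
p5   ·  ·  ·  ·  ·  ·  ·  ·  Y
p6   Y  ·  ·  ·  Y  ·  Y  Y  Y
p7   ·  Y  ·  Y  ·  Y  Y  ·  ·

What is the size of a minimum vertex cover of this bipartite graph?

The 7 edges p1–y8, p2–y3, p3–y6, p4–y2, p5–y9, p6–y1, p7–y7 form a matching, so any vertex cover needs at least 7 vertices (one per matched edge).
Conversely {p1, p2, p3, p4, p5, p6, p7} meets every edge and has exactly 7 vertices, so 7 is optimal.

7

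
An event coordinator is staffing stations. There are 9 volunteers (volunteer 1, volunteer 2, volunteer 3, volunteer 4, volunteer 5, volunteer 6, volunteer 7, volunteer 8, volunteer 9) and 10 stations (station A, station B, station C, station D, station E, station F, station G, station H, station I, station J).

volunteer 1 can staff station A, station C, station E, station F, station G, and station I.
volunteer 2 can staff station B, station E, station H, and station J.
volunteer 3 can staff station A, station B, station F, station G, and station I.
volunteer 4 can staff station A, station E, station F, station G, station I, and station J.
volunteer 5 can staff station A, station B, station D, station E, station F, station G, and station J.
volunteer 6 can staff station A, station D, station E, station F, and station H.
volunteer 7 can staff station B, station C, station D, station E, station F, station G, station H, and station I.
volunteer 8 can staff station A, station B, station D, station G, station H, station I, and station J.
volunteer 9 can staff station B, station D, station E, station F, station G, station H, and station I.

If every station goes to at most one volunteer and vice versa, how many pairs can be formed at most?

For example, pair volunteer 1→station G, volunteer 2→station E, volunteer 3→station B, volunteer 4→station F, volunteer 5→station A, volunteer 6→station H, volunteer 7→station C, volunteer 8→station J, volunteer 9→station I.
This saturates every volunteer, so 9 is the maximum.

9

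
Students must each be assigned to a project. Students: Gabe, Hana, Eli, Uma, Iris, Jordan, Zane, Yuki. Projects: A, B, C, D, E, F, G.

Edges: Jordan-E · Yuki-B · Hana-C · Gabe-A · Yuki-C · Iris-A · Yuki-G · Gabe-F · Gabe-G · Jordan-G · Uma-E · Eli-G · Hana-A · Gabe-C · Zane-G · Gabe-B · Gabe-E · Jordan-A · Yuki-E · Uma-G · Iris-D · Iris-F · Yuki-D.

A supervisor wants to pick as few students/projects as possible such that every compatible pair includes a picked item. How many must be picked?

7

{Gabe, Hana, Uma, Iris, Jordan, Yuki, G} is a vertex cover of size 7: every edge has an endpoint in this set.
No smaller cover exists because Gabe–F, Hana–C, Eli–G, Uma–E, Iris–D, Jordan–A, Yuki–B is a matching of size 7, and a cover must include an endpoint of each of these disjoint edges (König's theorem).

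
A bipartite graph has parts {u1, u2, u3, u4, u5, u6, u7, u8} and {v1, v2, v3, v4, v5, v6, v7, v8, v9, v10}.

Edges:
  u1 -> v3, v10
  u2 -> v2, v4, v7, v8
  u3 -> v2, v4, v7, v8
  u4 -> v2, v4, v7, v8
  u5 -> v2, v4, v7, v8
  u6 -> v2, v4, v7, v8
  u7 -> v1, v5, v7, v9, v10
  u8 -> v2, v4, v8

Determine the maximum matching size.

6

One maximum matching: u1-v3, u2-v8, u3-v4, u4-v7, u5-v2, u7-v10.
The set {u2, u3, u4, u5, u6, u8} has only 4 neighbours ({v2, v4, v7, v8}), so by Hall's theorem at most 6 of the 8 left vertices can be matched.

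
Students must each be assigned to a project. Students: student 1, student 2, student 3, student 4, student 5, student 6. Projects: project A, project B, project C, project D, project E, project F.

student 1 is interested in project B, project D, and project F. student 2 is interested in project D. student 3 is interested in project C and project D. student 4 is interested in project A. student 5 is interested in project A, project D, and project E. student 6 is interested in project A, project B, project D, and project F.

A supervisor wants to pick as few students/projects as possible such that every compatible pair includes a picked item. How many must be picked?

{student 1, student 2, student 3, student 4, student 5, student 6} is a vertex cover of size 6: every edge has an endpoint in this set.
No smaller cover exists because student 1–project B, student 2–project D, student 3–project C, student 4–project A, student 5–project E, student 6–project F is a matching of size 6, and a cover must include an endpoint of each of these disjoint edges (König's theorem).

6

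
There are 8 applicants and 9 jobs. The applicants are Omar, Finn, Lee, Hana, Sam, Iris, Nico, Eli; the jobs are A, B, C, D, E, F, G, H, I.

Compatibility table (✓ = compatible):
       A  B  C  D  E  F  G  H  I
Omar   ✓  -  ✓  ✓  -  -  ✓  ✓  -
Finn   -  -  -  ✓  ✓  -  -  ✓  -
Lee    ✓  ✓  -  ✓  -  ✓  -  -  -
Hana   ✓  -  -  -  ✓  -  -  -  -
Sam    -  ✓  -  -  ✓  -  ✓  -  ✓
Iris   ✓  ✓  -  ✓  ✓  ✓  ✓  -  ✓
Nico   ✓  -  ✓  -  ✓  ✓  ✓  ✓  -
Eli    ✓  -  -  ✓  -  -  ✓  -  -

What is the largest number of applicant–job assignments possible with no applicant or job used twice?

8

A valid assignment of size 8: Omar–H, Finn–D, Lee–F, Hana–E, Sam–I, Iris–B, Nico–A, Eli–G.
All 8 applicants are matched, so no larger matching exists.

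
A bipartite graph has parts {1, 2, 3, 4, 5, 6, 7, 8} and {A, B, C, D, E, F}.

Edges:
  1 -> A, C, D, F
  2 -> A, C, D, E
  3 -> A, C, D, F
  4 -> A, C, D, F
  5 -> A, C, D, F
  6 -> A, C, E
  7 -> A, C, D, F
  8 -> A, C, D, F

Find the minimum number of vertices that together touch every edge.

5

The 5 edges 1–A, 2–E, 3–D, 4–C, 5–F form a matching, so any vertex cover needs at least 5 vertices (one per matched edge).
Conversely {A, C, D, E, F} meets every edge and has exactly 5 vertices, so 5 is optimal.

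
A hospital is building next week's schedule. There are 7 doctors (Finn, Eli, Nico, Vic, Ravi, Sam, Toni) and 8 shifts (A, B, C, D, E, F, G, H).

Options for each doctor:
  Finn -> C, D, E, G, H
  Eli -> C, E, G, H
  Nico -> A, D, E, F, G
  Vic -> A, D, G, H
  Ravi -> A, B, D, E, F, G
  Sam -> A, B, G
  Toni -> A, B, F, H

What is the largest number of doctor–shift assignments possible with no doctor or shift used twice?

For example, pair Finn-H, Eli-C, Nico-E, Vic-D, Ravi-A, Sam-G, Toni-B.
All 7 doctors are matched, so no larger matching exists.

7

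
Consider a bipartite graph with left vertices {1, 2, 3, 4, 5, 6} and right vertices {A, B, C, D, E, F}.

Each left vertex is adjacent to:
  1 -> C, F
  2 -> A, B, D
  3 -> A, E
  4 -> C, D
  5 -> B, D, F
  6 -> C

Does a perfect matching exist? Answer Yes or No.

Yes

A valid assignment of size 6: 1→F, 2→A, 3→E, 4→D, 5→B, 6→C.
Every left vertex is matched, so this is a perfect matching.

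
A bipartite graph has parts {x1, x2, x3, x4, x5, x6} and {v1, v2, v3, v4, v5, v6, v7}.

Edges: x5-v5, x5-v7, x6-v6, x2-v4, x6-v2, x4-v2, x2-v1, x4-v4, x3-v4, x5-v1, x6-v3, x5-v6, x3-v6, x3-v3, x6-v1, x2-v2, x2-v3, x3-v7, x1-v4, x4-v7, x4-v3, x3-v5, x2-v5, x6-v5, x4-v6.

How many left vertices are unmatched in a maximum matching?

For example, pair x1–v4, x2–v1, x3–v6, x4–v2, x5–v7, x6–v3.
All 6 left vertices are matched, so no larger matching exists.
That matches 6 of the 6, leaving 0 unmatched; no matching can do better.

0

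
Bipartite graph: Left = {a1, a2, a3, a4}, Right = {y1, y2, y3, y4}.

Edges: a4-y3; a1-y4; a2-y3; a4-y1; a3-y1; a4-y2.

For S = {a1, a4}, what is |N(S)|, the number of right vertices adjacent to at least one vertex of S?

4

The union of neighbours of {a1, a4} is {y1, y2, y3, y4}, which has 4 elements.
Since |N(S)| = 4 ≥ |S| = 2, Hall's condition holds for this subset.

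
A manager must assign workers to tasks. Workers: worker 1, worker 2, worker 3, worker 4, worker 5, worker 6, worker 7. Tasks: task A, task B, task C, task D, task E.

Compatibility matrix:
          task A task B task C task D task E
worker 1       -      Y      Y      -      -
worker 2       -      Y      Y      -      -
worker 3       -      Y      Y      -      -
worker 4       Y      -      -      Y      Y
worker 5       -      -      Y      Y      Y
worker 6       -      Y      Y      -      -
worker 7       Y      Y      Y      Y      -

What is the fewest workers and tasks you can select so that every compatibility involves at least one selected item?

{worker 4, worker 5, worker 7, task B, task C} is a vertex cover of size 5: every edge has an endpoint in this set.
No smaller cover exists because worker 1–task C, worker 2–task B, worker 4–task A, worker 5–task E, worker 7–task D is a matching of size 5, and a cover must include an endpoint of each of these disjoint edges (König's theorem).

5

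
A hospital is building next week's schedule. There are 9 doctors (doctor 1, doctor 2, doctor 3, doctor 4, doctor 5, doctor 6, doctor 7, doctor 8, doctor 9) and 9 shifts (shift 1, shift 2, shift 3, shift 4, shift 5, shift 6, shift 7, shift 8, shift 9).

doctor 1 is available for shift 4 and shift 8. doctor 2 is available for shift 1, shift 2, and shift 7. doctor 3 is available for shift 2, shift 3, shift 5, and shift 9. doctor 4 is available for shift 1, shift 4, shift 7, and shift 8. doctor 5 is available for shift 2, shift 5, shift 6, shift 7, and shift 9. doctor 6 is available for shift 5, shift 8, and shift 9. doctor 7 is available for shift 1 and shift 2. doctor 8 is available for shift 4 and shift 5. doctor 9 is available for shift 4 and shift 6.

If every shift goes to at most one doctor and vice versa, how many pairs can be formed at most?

9

One maximum matching: doctor 1-shift 8, doctor 2-shift 7, doctor 3-shift 3, doctor 4-shift 1, doctor 5-shift 5, doctor 6-shift 9, doctor 7-shift 2, doctor 8-shift 4, doctor 9-shift 6.
This saturates every doctor, so 9 is the maximum.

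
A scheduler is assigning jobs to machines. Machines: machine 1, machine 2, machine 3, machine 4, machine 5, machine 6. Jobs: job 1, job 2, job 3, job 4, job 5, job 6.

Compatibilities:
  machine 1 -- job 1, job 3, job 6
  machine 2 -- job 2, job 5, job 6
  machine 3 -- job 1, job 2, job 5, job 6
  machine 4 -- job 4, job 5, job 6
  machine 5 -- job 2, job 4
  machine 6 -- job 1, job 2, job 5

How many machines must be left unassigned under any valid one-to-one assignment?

0

One maximum matching: machine 1-job 3, machine 2-job 5, machine 3-job 1, machine 4-job 6, machine 5-job 4, machine 6-job 2.
This saturates every machine, so 6 is the maximum.
That matches 6 of the 6, leaving 0 unmatched; no matching can do better.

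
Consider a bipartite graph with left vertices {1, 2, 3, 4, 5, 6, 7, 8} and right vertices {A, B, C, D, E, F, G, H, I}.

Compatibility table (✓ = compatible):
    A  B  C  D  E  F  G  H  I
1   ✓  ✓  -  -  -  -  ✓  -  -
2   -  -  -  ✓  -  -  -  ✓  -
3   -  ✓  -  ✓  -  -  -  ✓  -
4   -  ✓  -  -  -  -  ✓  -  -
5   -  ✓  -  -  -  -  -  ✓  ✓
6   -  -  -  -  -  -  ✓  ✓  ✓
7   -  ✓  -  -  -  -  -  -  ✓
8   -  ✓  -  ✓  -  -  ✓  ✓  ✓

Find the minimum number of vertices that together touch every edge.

The 6 edges 1–A, 2–H, 3–D, 4–B, 5–I, 6–G form a matching, so any vertex cover needs at least 6 vertices (one per matched edge).
Conversely {1, B, D, G, H, I} meets every edge and has exactly 6 vertices, so 6 is optimal.

6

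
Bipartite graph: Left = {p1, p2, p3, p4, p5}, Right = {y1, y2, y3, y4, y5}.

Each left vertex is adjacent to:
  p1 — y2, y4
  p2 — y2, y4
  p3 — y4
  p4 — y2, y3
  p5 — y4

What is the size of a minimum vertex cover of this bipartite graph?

{p4, y2, y4} is a vertex cover of size 3: every edge has an endpoint in this set.
No smaller cover exists because p1–y4, p2–y2, p4–y3 is a matching of size 3, and a cover must include an endpoint of each of these disjoint edges (König's theorem).

3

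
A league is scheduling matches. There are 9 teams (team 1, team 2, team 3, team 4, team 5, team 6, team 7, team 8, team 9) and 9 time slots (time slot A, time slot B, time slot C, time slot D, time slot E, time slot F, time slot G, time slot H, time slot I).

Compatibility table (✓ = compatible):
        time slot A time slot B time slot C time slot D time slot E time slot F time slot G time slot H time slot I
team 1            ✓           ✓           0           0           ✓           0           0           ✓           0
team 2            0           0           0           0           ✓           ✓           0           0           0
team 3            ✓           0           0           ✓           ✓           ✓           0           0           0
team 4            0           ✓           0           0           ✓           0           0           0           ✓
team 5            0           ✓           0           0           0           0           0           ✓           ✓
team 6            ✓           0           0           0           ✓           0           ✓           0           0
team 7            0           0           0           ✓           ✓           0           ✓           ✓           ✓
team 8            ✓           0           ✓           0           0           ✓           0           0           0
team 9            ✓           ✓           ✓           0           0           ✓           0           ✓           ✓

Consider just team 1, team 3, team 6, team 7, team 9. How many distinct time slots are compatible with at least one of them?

The union of neighbours of {team 1, team 3, team 6, team 7, team 9} is {time slot A, time slot B, time slot C, time slot D, time slot E, time slot F, time slot G, time slot H, time slot I}, which has 9 elements.
Since |N(S)| = 9 ≥ |S| = 5, Hall's condition holds for this subset.

9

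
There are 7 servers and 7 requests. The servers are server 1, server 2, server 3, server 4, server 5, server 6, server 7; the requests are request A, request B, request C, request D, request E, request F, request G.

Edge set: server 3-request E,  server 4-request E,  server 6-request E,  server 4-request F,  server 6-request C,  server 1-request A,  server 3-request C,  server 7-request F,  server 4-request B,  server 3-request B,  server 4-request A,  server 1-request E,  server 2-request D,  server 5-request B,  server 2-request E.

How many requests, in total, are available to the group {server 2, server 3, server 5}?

4

The union of neighbours of {server 2, server 3, server 5} is {request B, request C, request D, request E}, which has 4 elements.
Since |N(S)| = 4 ≥ |S| = 3, Hall's condition holds for this subset.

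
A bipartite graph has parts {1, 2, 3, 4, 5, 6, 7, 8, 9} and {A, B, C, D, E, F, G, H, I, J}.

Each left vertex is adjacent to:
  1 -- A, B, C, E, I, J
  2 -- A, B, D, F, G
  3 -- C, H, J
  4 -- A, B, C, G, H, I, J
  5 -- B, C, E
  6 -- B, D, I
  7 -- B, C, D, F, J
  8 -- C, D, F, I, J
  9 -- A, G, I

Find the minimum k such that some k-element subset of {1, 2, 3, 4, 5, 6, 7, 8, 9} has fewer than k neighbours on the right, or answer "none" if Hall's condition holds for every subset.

none

A matching saturating every left vertex exists, for instance 1→A, 2→G, 3→C, 4→H, 5→E, 6→D, 7→B, 8→J, 9→I.
By Hall's marriage theorem, this means |N(S)| ≥ |S| for every subset S, so no violating subset exists.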